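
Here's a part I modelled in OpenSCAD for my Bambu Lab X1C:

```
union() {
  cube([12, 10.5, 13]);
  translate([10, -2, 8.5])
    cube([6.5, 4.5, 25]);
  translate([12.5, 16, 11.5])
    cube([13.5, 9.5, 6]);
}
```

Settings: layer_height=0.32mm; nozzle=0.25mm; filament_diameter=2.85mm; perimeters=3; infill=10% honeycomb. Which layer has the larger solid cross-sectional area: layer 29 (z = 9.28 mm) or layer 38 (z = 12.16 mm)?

Layer 29 (z = 9.28): the 12×10.5 cube contributes its full rectangle (area 126.00 mm²); the cube at (10, -2) is present — its section is the full 6.5×4.5 rectangle (area 29.25 mm²); the cube at (12.5, 16) is absent (z outside [11.5, 17.5]); Taking the union: the regions partially overlap — summed areas 155.25 mm² minus the doubly-counted overlap 5.00 mm² gives 150.25 mm² — area = 150.25 mm². So its area = 150.25 mm². Layer 38 (z = 12.16): the cube is present — its section is the full 12×10.5 rectangle (area 126.00 mm²); the cube at (10, -2) is present — its section is the full 6.5×4.5 rectangle (area 29.25 mm²); the cube at (12.5, 16) (footprint 13.5×9.5) is included at this height (area 128.25 mm²); Combining (union): the regions partially overlap — summed areas 283.50 mm² minus the doubly-counted overlap 5.00 mm² gives 278.50 mm² — area = 278.50 mm². So its area = 278.50 mm². Layer 38 is larger (278.50 vs 150.25 mm²).

layer 38 (z = 12.16 mm)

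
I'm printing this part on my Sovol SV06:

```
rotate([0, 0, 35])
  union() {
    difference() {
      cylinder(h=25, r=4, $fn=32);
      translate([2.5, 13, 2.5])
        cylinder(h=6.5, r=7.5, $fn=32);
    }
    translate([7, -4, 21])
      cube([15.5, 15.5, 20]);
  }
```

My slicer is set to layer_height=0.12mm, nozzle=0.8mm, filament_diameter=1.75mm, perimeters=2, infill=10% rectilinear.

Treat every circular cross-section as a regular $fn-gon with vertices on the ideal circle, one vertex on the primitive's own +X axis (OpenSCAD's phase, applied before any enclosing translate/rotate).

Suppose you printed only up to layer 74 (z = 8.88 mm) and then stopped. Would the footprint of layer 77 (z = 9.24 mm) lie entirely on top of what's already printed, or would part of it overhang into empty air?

entirely on top

Compare the two slices. At z = 8.88: the r=4 cylinder contributes a regular 32-gon of circumradius 4 (area = (32/2)·4.000²·sin(360°/32) = 49.94 mm²); the r=7.5 cylinder at (2.5, 13) contributes a regular 32-gon of circumradius 7.5 (area = (32/2)·7.500²·sin(360°/32) = 175.58 mm²); Taking the first minus the rest: starting from the r=4 cylinder (49.94 mm²), the r=7.5 cylinder at (2.5, 13) misses the remaining region (no effect) — area = 49.94 mm²; the cube at (7, -4) is absent (z outside [21, 41]); Combining (union): only that combined region is present, so the union is just that shape — area = 49.94 mm²; (rotated 35° about Z; rotation is an isometry so areas/perimeters/island counts are preserved). At z = 9.24: the cylinder: section is a regular 32-gon, circumradius r=4 (area = (32/2)·4.000²·sin(360°/32) = 49.94 mm²); the cylinder at (2.5, 13) is not intersected at this z (z outside [2.5, 9]); After the difference (first − rest): none of the subtracted shapes is present at this height, so the r=4 cylinder is unchanged — area = 49.94 mm²; the cube at (7, -4) does not reach this height (z outside [21, 41]); Merging all regions: only that combined region is present, so the union is just that shape — area = 49.94 mm²; (whole slice rotated 35° about Z — lengths, areas and connectivity unchanged). Checking containment: the cross-section at z = 9.24 is a subset of the cross-section at z = 8.88.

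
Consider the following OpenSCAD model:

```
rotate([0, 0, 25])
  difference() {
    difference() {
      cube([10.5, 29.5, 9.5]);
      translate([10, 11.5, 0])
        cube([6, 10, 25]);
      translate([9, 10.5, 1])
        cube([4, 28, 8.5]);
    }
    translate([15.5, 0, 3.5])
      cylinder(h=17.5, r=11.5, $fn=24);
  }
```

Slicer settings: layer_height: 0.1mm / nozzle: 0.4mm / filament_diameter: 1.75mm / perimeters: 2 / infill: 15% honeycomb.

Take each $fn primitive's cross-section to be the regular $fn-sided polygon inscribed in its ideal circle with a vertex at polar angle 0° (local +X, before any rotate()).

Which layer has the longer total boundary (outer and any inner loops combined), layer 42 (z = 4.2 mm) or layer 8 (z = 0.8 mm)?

layer 8 (z = 0.8 mm)

Layer 42 (z = 4.2): the 10.5×29.5 cube contributes its full rectangle (perimeter 80.00 mm); the cube at (10, 11.5) is present — its section is the full 6×10 rectangle (perimeter 32.00 mm); the 4×28 cube at (9, 10.5) contributes its full rectangle (perimeter 64.00 mm); Subtracting the remaining from the first: starting from the 10.5×29.5 cube, the 6×10 cube at (10, 11.5) partially overlaps it — only the 5.00 mm² overlap (of its 60.00 mm²) is removed, clipping the outline; the 4×28 cube at (9, 10.5) partially overlaps it — only the 23.50 mm² overlap (of its 112.00 mm²) is removed, clipping the outline — boundary = 80.00 mm; the cylinder at (15.5, 0): section is a regular 24-gon, circumradius r=11.5 (perimeter = 2·24·11.500·sin(180°/24) = 72.05 mm); After the difference (first − rest): starting from the result so far, the r=11.5 cylinder at (15.5, 0) partially overlaps it — only the 47.41 mm² overlap (of its 410.75 mm²) is removed, clipping the outline — boundary = 76.05 mm; (whole slice rotated 25° about Z — lengths, areas and connectivity unchanged). So its perimeter = 76.05 mm. Layer 8 (z = 0.8): the cube is present — its section is the full 10.5×29.5 rectangle (perimeter 80.00 mm); the cube at (10, 11.5) (footprint 6×10) is included at this height (perimeter 32.00 mm); the cube at (9, 10.5) does not reach this height (z outside [1, 9.5]); Subtracting the remaining from the first: starting from the 10.5×29.5 cube, the 6×10 cube at (10, 11.5) partially overlaps it — only the 5.00 mm² overlap (of its 60.00 mm²) is removed, clipping the outline — boundary = 81.00 mm; the cylinder at (15.5, 0) is not intersected at this z (z outside [3.5, 21]); Taking the first minus the rest: none of the subtracted shapes is present at this height, so that combined region is unchanged — boundary = 81.00 mm; (whole slice rotated 25° about Z — lengths, areas and connectivity unchanged). So its perimeter = 81.00 mm. Layer 8 is larger (81.00 vs 76.05 mm).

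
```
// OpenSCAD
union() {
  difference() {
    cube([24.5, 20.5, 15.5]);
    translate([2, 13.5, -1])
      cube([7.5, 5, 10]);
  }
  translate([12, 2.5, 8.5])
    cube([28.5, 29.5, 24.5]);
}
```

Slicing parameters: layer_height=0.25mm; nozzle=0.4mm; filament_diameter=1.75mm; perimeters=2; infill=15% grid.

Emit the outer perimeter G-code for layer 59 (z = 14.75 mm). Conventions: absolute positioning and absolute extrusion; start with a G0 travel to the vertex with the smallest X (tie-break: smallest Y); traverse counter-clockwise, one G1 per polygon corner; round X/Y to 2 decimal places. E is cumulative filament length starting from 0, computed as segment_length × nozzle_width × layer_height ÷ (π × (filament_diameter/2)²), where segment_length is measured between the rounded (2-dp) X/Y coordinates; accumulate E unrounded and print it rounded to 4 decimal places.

G0 X0.00 Y0.00 Z14.75
G1 X24.50 Y0.00 E1.0186
G1 X24.50 Y2.50 E1.1225
G1 X40.50 Y2.50 E1.7877
G1 X40.50 Y32.00 E3.0142
G1 X12.00 Y32.00 E4.1991
G1 X12.00 Y20.50 E4.6772
G1 X0.00 Y20.50 E5.1761
G1 X0.00 Y0.00 E6.0284

At z = 14.75 mm: the cube is present — its section is the full 24.5×20.5 rectangle; the cube at (2, 13.5) is not intersected at this z (z outside [-1, 9]); After the difference (first − rest): none of the subtracted shapes is present at this height, so the 24.5×20.5 cube is unchanged — 1 connected region; the 28.5×29.5 cube at (12, 2.5) contributes its full rectangle; Combining (union): the regions partially overlap (shared area 225.00 mm²), so overlapping operands fuse into one piece — 1 connected region. The outline is a single polygon with 8 vertices. Extrusion per mm of travel: 0.4 × 0.25 / (π × 0.875²) = 0.041575. Accumulating E over each segment gives final E = 6.0284.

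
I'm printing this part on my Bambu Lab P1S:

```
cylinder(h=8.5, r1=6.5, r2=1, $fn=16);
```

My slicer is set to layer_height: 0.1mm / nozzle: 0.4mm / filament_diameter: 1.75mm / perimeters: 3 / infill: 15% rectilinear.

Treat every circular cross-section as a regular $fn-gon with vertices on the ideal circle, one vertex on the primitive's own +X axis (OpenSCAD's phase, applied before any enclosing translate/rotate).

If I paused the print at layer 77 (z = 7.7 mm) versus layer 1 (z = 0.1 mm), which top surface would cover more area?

layer 1 (z = 0.1 mm)

Layer 77 (z = 7.7): the cone: at t=0.906 of its height the radius interpolates to r₁+(r₂−r₁)t = 1.518, giving a regular 16-gon of that circumradius (area = (16/2)·1.518²·sin(360°/16) = 7.05 mm²). So its area = 7.05 mm². Layer 1 (z = 0.1): the cone contributes a regular 16-gon of circumradius 6.435 (interpolated between r1=6.5 and r2=1 at t=0.012) (area = (16/2)·6.435²·sin(360°/16) = 126.78 mm²). So its area = 126.78 mm². Layer 1 is larger (126.78 vs 7.05 mm²).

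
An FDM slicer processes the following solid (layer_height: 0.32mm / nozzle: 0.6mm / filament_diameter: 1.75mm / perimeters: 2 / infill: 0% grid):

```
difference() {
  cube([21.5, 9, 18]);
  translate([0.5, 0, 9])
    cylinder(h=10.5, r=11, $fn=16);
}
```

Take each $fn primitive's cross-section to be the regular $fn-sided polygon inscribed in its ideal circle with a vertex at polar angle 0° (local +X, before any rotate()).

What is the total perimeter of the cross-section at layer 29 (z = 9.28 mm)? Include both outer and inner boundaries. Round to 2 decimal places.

At z = 9.28 mm: the cube (footprint 21.5×9) is included at this height (perimeter 61.00 mm); the cylinder at (0.5, 0): section is a regular 16-gon, circumradius r=11 (perimeter = 2·16·11.000·sin(180°/16) = 68.67 mm); Subtracting the remaining from the first: starting from the 21.5×9 cube, the r=11 cylinder at (0.5, 0) partially overlaps it — only the 89.44 mm² overlap (of its 370.44 mm²) is removed, clipping the outline — boundary = 44.83 mm. Overall, the cross-section is a single solid region. Total boundary length (outer) = 44.83 mm.

44.83 mm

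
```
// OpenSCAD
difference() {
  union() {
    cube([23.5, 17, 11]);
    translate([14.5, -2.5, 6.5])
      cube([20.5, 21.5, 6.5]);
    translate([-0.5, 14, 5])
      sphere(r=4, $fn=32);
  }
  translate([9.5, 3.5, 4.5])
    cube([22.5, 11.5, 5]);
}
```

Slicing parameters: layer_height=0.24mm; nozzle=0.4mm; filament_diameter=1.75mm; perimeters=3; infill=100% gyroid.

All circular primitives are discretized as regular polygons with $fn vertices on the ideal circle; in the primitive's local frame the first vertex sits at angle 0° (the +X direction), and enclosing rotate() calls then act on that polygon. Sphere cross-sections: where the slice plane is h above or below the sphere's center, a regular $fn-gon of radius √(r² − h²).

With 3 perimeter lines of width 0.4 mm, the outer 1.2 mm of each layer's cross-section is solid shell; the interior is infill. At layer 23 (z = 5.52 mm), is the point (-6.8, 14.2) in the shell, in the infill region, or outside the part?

At z = 5.52 mm: the 23.5×17 cube contributes its full rectangle; the cube at (14.5, -2.5) is not intersected at this z (z outside [6.5, 13]); the sphere at (-0.5, 14): section is a regular 32-gon, circumradius = √(r²−h²) = √(4²−0.52²) = 3.966; Taking the union: the regions partially overlap (shared area 19.40 mm²), so overlapping operands fuse into one piece — 1 connected region; the 22.5×11.5 cube at (9.5, 3.5) contributes its full rectangle; Taking the first minus the rest: starting from that combined region, the 22.5×11.5 cube at (9.5, 3.5) partially overlaps it — only the 161.00 mm² overlap (of its 258.75 mm²) is removed, clipping the outline — 1 connected region. Overall, the cross-section is a single solid region. The nearest boundary edge runs (-4.39, 13.23)→(-4.47, 14.00); distance from the point to it = 2.34 mm. The point is not inside any of the regions above, so it lies outside the cross-section (2.34 mm from the nearest boundary).

outside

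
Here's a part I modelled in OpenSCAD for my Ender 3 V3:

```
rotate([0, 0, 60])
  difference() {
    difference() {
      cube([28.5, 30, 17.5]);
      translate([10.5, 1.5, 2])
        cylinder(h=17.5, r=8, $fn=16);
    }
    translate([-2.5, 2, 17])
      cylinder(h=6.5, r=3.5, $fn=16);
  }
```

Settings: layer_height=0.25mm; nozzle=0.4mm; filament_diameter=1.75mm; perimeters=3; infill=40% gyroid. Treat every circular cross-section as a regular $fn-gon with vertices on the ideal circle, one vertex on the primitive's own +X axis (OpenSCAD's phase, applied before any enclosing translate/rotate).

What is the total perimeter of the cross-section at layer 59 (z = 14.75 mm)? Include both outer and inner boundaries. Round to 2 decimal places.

129.63 mm

At z = 14.75 mm: the cube is present — its section is the full 28.5×30 rectangle (perimeter 117.00 mm); the cylinder at (10.5, 1.5): section is a regular 16-gon, circumradius r=8 (perimeter = 2·16·8.000·sin(180°/16) = 49.94 mm); After the difference (first − rest): starting from the 28.5×30 cube, the r=8 cylinder at (10.5, 1.5) partially overlaps it — only the 121.52 mm² overlap (of its 195.93 mm²) is removed, clipping the outline — boundary = 129.63 mm; the cylinder at (-2.5, 2) is not intersected at this z (z outside [17, 23.5]); Taking the first minus the rest: none of the subtracted shapes is present at this height, so the result so far is unchanged — boundary = 129.63 mm; (rotated 60° about Z; rotation is an isometry so areas/perimeters/island counts are preserved). Overall, the cross-section is a single solid region. Total boundary length (outer) = 129.63 mm.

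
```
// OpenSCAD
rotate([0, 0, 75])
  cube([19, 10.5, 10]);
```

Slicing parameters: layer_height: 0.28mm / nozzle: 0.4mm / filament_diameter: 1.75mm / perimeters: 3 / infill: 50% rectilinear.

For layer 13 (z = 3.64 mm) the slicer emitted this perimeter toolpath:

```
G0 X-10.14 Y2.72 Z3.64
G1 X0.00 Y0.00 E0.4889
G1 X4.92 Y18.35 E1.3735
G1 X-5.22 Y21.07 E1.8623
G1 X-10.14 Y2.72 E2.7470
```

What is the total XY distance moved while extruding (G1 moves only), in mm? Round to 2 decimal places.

Sum the Euclidean lengths of each G1 segment: total = 58.99 mm.

58.99 mm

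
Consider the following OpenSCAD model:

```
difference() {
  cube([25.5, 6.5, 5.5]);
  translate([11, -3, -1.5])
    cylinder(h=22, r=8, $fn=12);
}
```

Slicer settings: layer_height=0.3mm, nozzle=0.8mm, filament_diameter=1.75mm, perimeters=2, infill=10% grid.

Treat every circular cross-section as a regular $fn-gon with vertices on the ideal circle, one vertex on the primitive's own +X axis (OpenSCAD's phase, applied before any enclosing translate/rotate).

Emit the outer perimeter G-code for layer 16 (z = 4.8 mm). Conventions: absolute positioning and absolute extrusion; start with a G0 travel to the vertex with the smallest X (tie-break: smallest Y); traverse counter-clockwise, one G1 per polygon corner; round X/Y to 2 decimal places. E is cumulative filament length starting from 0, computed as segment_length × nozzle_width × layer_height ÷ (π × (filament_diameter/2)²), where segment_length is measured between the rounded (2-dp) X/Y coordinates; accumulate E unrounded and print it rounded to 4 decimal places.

At z = 4.8 mm: the cube is present — its section is the full 25.5×6.5 rectangle; the r=8 cylinder at (11, -3) contributes a regular 12-gon of circumradius 8; Subtracting the remaining from the first: starting from the 25.5×6.5 cube, the r=8 cylinder at (11, -3) partially overlaps it — only the 50.41 mm² overlap (of its 192.00 mm²) is removed, clipping the outline — 1 connected region. The outline is a single polygon with 11 vertices. Extrusion per mm of travel: 0.8 × 0.3 / (π × 0.875²) = 0.099780. Accumulating E over each segment gives final E = 6.8090.

G0 X0.00 Y0.00 Z4.80
G1 X3.80 Y0.00 E0.3792
G1 X4.07 Y1.00 E0.4825
G1 X7.00 Y3.93 E0.8960
G1 X11.00 Y5.00 E1.3091
G1 X15.00 Y3.93 E1.7223
G1 X17.93 Y1.00 E2.1357
G1 X18.20 Y0.00 E2.2391
G1 X25.50 Y0.00 E2.9675
G1 X25.50 Y6.50 E3.6161
G1 X0.00 Y6.50 E6.1605
G1 X0.00 Y0.00 E6.8090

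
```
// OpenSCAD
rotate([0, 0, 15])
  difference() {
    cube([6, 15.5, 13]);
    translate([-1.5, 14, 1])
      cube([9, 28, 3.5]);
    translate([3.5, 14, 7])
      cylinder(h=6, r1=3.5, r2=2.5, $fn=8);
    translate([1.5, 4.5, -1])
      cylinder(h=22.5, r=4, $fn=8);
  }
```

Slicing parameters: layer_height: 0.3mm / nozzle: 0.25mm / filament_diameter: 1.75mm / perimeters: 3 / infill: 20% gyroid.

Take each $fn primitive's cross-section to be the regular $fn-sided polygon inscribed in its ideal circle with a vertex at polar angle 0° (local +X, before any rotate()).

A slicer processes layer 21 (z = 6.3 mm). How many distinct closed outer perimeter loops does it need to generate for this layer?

1

At z = 6.3 mm: the cube is present — its section is the full 6×15.5 rectangle; the cube at (-1.5, 14) is not intersected at this z (z outside [1, 4.5]); the cone at (3.5, 14) is absent (z outside [7, 13]); the cylinder at (1.5, 4.5): section is a regular 8-gon, circumradius r=4; Subtracting the remaining from the first: starting from the 6×15.5 cube, the r=4 cylinder at (1.5, 4.5) partially overlaps it — only the 33.70 mm² overlap (of its 45.25 mm²) is removed, clipping the outline — 1 connected region; (rotated 15° about Z; rotation is an isometry so areas/perimeters/island counts are preserved). The result has 1 disconnected region.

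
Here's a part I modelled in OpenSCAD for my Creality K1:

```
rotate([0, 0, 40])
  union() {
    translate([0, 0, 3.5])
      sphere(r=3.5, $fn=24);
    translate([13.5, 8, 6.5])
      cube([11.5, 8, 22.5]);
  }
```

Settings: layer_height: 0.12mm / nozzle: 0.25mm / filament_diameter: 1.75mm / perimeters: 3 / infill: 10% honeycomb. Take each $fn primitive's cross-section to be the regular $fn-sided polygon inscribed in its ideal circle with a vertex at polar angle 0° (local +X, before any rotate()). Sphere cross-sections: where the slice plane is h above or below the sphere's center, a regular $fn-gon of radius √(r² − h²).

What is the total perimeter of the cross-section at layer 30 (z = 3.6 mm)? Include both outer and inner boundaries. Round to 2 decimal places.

At z = 3.6 mm: the sphere: section is a regular 24-gon, circumradius = √(r²−h²) = √(3.5²−0.1²) = 3.499 (perimeter = 2·24·3.499·sin(180°/24) = 21.92 mm); the cube at (13.5, 8) is not intersected at this z (z outside [6.5, 29]); Merging all regions: only the r=3.5 sphere is present, so the union is just that shape — boundary = 21.92 mm; (rotated 40° about Z; rotation is an isometry so areas/perimeters/island counts are preserved). Overall, the cross-section is a single solid region. Total boundary length (outer) = 21.92 mm.

21.92 mm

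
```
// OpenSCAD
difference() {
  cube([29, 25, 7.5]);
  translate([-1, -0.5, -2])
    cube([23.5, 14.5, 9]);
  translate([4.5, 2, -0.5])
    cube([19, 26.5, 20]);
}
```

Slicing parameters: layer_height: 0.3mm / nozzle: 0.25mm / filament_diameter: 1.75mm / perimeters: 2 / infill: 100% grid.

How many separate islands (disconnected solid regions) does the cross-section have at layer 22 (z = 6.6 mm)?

2

At z = 6.6 mm: the cube (footprint 29×25) is included at this height; the cube at (-1, -0.5) is present — its section is the full 23.5×14.5 rectangle; the cube at (4.5, 2) is present — its section is the full 19×26.5 rectangle; Subtracting the remaining from the first: starting from the 29×25 cube, the 23.5×14.5 cube at (-1, -0.5) partially overlaps it — only the 315.00 mm² overlap (of its 340.75 mm²) is removed, clipping the outline; the 19×26.5 cube at (4.5, 2) partially overlaps it — only the 221.00 mm² overlap (of its 503.50 mm²) is removed, clipping the outline — 2 connected regions. Overall, the cross-section has 2 separate islands. Island count = 2.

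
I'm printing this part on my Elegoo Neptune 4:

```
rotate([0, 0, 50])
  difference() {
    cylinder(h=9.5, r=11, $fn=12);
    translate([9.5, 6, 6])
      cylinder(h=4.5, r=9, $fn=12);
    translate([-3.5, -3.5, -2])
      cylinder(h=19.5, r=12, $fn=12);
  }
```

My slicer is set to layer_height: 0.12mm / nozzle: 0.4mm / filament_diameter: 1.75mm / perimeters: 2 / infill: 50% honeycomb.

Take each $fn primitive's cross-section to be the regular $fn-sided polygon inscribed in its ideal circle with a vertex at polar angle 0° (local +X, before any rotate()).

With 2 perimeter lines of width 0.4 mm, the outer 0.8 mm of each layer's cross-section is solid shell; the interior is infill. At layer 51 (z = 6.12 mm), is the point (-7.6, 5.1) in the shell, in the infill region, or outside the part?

infill

At z = 6.12 mm: the r=11 cylinder gives a regular 12-gon of circumradius 11 (constant along its height); the cylinder at (9.5, 6): section is a regular 12-gon, circumradius r=9; the cylinder at (-3.5, -3.5): section is a regular 12-gon, circumradius r=12; Taking the first minus the rest: starting from the r=11 cylinder, the r=9 cylinder at (9.5, 6) partially overlaps it — only the 92.30 mm² overlap (of its 243.00 mm²) is removed, clipping the outline; the r=12 cylinder at (-3.5, -3.5) partially overlaps it — only the 246.84 mm² overlap (of its 432.00 mm²) is removed, clipping the outline — 2 connected regions; (rotated 50° about Z; rotation is an isometry so areas/perimeters/island counts are preserved). Overall, the cross-section has 2 separate islands. Undo the 50° rotation: the query point maps to (-0.978, 9.100) in the un-rotated model frame. The nearest boundary edge runs (0.86, 7.33)→(-3.50, 8.50); distance from the point to it = 1.23 mm. (Shell/infill is judged within the island containing the point — the largest one.) The point is inside the cross-section and 1.23 mm from the nearest boundary — more than the 0.8 mm shell width (2 × 0.4), so it's in the infill interior.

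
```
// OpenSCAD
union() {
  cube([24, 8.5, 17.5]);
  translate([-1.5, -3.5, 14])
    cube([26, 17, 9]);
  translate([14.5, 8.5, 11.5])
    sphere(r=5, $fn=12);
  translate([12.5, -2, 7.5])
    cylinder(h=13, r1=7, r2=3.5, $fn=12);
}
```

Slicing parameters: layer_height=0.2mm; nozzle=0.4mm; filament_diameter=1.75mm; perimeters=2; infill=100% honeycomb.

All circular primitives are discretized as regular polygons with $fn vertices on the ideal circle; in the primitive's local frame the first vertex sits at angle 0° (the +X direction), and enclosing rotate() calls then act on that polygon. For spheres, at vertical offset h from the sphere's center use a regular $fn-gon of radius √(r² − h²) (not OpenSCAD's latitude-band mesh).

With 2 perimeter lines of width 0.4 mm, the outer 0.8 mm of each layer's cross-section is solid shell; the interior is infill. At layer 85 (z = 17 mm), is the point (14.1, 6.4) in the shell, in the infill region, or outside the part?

infill

At z = 17 mm: the cube (footprint 24×8.5) is included at this height; the 26×17 cube at (-1.5, -3.5) contributes its full rectangle; the sphere at (14.5, 8.5) is absent (|z−center|=5.500 > r=5); the cone at (12.5, -2) contributes a regular 12-gon of circumradius 4.442 (interpolated between r1=7 and r2=3.5 at t=0.731); Merging all regions: the regions partially overlap (shared area 246.33 mm²), so overlapping operands fuse into one piece — 1 connected region. Overall, the cross-section is a single solid region. The nearest boundary edge runs (-1.50, 13.50)→(24.50, 13.50); distance from the point to it = 7.10 mm. The point is inside the cross-section and 7.10 mm from the nearest boundary — more than the 0.8 mm shell width (2 × 0.4), so it's in the infill interior.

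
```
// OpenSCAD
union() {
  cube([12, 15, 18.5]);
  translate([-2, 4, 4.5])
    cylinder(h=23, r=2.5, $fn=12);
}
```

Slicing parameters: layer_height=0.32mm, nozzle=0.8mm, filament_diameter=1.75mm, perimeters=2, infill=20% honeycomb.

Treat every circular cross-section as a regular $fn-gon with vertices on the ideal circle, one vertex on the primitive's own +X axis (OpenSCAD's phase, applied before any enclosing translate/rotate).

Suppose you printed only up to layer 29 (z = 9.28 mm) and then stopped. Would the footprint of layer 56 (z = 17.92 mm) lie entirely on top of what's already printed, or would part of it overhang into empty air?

Compare the two slices. At z = 9.28: the 12×15 cube contributes its full rectangle (area 180.00 mm²); the cylinder at (-2, 4): section is a regular 12-gon, circumradius r=2.5 (area = (12/2)·2.500²·sin(360°/12) = 18.75 mm²); Combining (union): the regions partially overlap — summed areas 198.75 mm² minus the doubly-counted overlap 0.86 mm² gives 197.89 mm² — area = 197.89 mm². At z = 17.92: the cube is present — its section is the full 12×15 rectangle (area 180.00 mm²); the r=2.5 cylinder at (-2, 4) contributes a regular 12-gon of circumradius 2.5 (area = (12/2)·2.500²·sin(360°/12) = 18.75 mm²); Merging all regions: the regions partially overlap — summed areas 198.75 mm² minus the doubly-counted overlap 0.86 mm² gives 197.89 mm² — area = 197.89 mm². Checking containment: the cross-section at z = 17.92 is a subset of the cross-section at z = 9.28.

entirely on top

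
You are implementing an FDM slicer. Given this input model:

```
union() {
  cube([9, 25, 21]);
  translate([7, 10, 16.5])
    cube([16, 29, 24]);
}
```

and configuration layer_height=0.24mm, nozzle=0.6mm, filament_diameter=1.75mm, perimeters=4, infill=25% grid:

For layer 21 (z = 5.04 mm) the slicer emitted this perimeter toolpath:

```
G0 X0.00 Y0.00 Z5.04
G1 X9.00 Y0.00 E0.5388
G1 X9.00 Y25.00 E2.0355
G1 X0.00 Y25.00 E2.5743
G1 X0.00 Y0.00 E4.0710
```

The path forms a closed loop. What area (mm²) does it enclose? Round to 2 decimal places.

225.00 mm²

Apply the shoelace formula to the sequence of (X, Y) vertices; enclosed area = 225.00 mm².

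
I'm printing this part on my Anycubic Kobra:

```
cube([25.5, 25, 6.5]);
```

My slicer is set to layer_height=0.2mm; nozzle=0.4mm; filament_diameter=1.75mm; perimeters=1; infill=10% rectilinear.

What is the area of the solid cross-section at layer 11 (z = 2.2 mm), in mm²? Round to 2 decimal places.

At z = 2.2 mm: the cube is present — its section is the full 25.5×25 rectangle (area 637.50 mm²). Overall, the cross-section is a single solid region. Net area = 637.50 mm².

637.50 mm²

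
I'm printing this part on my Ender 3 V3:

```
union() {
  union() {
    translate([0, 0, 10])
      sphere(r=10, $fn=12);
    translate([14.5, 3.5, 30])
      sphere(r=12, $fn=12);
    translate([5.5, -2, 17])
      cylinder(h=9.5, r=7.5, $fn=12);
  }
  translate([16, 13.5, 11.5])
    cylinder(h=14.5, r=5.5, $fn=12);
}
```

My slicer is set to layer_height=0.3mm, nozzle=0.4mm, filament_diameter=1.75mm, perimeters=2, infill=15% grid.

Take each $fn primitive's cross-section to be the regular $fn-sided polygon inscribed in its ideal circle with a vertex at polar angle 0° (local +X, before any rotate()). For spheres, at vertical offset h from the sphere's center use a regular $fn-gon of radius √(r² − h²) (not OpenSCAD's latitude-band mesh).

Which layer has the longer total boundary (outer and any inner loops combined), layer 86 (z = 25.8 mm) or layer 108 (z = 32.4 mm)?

layer 86 (z = 25.8 mm)

Layer 86 (z = 25.8): the sphere does not reach this height (|z−center|=15.800 > r=10); the sphere at (14.5, 3.5): section is a regular 12-gon, circumradius = √(r²−h²) = √(12²−4.2²) = 11.241 (perimeter = 2·12·11.241·sin(180°/12) = 69.83 mm); the cylinder at (5.5, -2): section is a regular 12-gon, circumradius r=7.5 (perimeter = 2·12·7.500·sin(180°/12) = 46.59 mm); Combining (union): the regions partially overlap (shared area 78.64 mm²), so the edge portions inside another operand are dropped and the merged outline is re-measured after clipping — boundary = 82.16 mm; the r=5.5 cylinder at (16, 13.5) gives a regular 12-gon of circumradius 5.5 (constant along its height) (perimeter = 2·12·5.500·sin(180°/12) = 34.16 mm); Merging all regions: the regions partially overlap (shared area 49.90 mm²), so the edge portions inside another operand are dropped and the merged outline is re-measured after clipping — boundary = 89.03 mm. So its perimeter = 89.03 mm. Layer 108 (z = 32.4): the sphere does not reach this height (|z−center|=22.400 > r=10); the r=12 sphere at (14.5, 3.5) slices to a regular 12-gon of circumradius 11.758 (√(r²−h²) with h=2.4 from center) (perimeter = 2·12·11.758·sin(180°/12) = 73.03 mm); the cylinder at (5.5, -2) does not reach this height (z outside [17, 26.5]); Combining (union): only the r=12 sphere at (14.5, 3.5) is present, so the union is just that shape — boundary = 73.03 mm; the cylinder at (16, 13.5) does not reach this height (z outside [11.5, 26]); Taking the union: only the result so far is present, so the union is just that shape — boundary = 73.03 mm. So its perimeter = 73.03 mm. Layer 86 is larger (89.03 vs 73.03 mm).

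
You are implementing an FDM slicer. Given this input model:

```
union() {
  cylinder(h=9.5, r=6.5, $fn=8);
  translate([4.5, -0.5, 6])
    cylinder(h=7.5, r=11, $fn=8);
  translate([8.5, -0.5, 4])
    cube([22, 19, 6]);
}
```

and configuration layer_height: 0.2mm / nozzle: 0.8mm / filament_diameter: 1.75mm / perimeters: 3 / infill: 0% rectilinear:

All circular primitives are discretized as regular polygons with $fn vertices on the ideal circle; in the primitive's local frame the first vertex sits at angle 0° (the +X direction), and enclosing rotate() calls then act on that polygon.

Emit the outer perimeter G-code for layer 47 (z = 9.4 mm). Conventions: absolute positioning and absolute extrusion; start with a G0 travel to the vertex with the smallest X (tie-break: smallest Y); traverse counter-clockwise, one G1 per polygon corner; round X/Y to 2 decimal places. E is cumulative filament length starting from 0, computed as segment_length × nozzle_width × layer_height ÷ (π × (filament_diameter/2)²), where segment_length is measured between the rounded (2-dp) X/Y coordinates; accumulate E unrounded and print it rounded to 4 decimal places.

G0 X-6.50 Y-0.50 Z9.40
G1 X-3.28 Y-8.28 E0.5601
G1 X4.50 Y-11.50 E1.1202
G1 X12.28 Y-8.28 E1.6803
G1 X15.50 Y-0.50 E2.2404
G1 X30.50 Y-0.50 E3.2382
G1 X30.50 Y18.50 E4.5021
G1 X8.50 Y18.50 E5.9655
G1 X8.50 Y8.84 E6.6081
G1 X4.50 Y10.50 E6.8962
G1 X-3.28 Y7.28 E7.4563
G1 X-4.35 Y4.70 E7.6421
G1 X-4.60 Y4.60 E7.6600
G1 X-6.50 Y0.00 E7.9911
G1 X-6.40 Y-0.25 E8.0090
G1 X-6.50 Y-0.50 E8.0269

At z = 9.4 mm: the r=6.5 cylinder gives a regular 8-gon of circumradius 6.5 (constant along its height); the r=11 cylinder at (4.5, -0.5) gives a regular 8-gon of circumradius 11 (constant along its height); the cube at (8.5, -0.5) is present — its section is the full 22×19 rectangle; Merging all regions: the regions partially overlap (shared area 163.39 mm²), so overlapping operands fuse into one piece — 1 connected region. The outline is a single polygon with 15 vertices. Extrusion per mm of travel: 0.8 × 0.2 / (π × 0.875²) = 0.066520. Accumulating E over each segment gives final E = 8.0269.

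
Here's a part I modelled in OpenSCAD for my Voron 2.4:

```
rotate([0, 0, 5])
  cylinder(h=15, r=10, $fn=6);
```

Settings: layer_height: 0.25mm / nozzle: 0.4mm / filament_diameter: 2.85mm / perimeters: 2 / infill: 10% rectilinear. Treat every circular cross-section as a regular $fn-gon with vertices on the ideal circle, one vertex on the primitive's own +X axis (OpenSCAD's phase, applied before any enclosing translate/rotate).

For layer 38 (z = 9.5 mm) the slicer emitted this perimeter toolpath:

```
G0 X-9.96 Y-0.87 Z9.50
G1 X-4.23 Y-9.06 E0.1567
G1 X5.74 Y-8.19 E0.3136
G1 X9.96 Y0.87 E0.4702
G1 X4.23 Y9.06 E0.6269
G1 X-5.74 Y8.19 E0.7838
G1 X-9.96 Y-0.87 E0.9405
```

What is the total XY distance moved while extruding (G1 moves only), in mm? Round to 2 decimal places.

Sum the Euclidean lengths of each G1 segment: total = 60.00 mm.

60.00 mm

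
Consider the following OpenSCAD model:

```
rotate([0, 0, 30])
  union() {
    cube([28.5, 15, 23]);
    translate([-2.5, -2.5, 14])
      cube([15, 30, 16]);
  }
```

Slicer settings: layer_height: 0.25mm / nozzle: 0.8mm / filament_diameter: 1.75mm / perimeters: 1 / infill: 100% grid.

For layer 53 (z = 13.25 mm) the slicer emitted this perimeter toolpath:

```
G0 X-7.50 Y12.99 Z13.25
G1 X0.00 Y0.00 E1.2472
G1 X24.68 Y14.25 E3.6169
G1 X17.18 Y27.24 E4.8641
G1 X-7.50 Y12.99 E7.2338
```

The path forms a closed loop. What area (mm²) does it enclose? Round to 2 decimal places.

Apply the shoelace formula to the sequence of (X, Y) vertices; enclosed area = 427.47 mm².

427.47 mm²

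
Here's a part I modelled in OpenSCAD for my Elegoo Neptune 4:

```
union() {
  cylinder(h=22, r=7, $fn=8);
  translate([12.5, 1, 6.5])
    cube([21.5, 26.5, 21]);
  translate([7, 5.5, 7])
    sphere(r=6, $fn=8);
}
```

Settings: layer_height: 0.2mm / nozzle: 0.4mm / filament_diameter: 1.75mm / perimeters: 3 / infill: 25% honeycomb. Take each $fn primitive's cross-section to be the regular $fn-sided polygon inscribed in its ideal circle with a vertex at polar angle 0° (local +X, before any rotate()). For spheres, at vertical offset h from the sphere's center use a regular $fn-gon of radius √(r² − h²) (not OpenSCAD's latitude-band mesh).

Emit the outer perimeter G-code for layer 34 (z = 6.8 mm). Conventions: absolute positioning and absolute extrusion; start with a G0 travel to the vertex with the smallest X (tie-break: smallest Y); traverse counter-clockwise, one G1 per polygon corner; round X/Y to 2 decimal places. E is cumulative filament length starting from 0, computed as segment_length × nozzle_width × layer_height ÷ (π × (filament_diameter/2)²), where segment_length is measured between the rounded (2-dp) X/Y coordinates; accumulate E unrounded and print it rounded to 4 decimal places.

At z = 6.8 mm: the r=7 cylinder contributes a regular 8-gon of circumradius 7; the 21.5×26.5 cube at (12.5, 1) contributes its full rectangle; the r=6 sphere at (7, 5.5) slices to a regular 8-gon of circumradius 5.997 (√(r²−h²) with h=0.2 from center); Taking the union: the regions partially overlap (shared area 20.62 mm²), so overlapping operands fuse into one piece — 1 connected region. The outline is a single polygon with 19 vertices. Extrusion per mm of travel: 0.4 × 0.2 / (π × 0.875²) = 0.033260. Accumulating E over each segment gives final E = 5.0198.

G0 X-7.00 Y0.00 Z6.80
G1 X-4.95 Y-4.95 E0.1782
G1 X0.00 Y-7.00 E0.3564
G1 X4.95 Y-4.95 E0.5346
G1 X6.82 Y-0.42 E0.6976
G1 X7.00 Y-0.50 E0.7041
G1 X11.24 Y1.26 E0.8568
G1 X12.50 Y4.30 E0.9663
G1 X12.50 Y1.00 E1.0760
G1 X34.00 Y1.00 E1.7911
G1 X34.00 Y27.50 E2.6725
G1 X12.50 Y27.50 E3.3876
G1 X12.50 Y6.70 E4.0794
G1 X11.24 Y9.74 E4.1889
G1 X7.00 Y11.50 E4.3416
G1 X2.76 Y9.74 E4.4943
G1 X1.39 Y6.43 E4.6134
G1 X0.00 Y7.00 E4.6634
G1 X-4.95 Y4.95 E4.8416
G1 X-7.00 Y0.00 E5.0198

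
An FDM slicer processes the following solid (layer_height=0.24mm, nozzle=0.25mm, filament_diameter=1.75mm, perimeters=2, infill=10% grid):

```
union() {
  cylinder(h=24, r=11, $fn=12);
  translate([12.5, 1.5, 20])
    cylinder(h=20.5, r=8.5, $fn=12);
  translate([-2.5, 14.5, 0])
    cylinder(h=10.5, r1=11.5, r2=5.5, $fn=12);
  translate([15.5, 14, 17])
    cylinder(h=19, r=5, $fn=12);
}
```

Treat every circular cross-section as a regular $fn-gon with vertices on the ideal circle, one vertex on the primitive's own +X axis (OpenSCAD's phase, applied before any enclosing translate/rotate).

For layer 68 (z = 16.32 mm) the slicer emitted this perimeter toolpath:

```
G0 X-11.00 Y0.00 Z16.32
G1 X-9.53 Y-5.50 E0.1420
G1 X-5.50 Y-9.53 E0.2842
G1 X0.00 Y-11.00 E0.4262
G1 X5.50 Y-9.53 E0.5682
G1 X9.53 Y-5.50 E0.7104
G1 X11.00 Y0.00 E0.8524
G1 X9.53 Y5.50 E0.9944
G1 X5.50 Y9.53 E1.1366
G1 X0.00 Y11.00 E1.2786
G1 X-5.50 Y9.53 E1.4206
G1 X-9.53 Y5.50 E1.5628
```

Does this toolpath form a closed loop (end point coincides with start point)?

Start point (G0): (-11.00, 0.00). End point (last G1): the path does not return to the start — open.

no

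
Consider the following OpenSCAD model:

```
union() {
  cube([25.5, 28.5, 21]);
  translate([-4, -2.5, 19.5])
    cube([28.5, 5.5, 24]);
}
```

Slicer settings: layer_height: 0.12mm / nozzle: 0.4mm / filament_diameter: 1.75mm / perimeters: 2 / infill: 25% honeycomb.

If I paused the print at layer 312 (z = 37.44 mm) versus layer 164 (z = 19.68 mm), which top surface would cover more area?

layer 164 (z = 19.68 mm)

Layer 312 (z = 37.44): the cube is absent (z outside [0, 21]); the cube at (-4, -2.5) (footprint 28.5×5.5) is included at this height (area 156.75 mm²); Merging all regions: only the 28.5×5.5 cube at (-4, -2.5) is present, so the union is just that shape — area = 156.75 mm². So its area = 156.75 mm². Layer 164 (z = 19.68): the cube (footprint 25.5×28.5) is included at this height (area 726.75 mm²); the cube at (-4, -2.5) (footprint 28.5×5.5) is included at this height (area 156.75 mm²); Merging all regions: the regions partially overlap — summed areas 883.50 mm² minus the doubly-counted overlap 73.50 mm² gives 810.00 mm² — area = 810.00 mm². So its area = 810.00 mm². Layer 164 is larger (810.00 vs 156.75 mm²).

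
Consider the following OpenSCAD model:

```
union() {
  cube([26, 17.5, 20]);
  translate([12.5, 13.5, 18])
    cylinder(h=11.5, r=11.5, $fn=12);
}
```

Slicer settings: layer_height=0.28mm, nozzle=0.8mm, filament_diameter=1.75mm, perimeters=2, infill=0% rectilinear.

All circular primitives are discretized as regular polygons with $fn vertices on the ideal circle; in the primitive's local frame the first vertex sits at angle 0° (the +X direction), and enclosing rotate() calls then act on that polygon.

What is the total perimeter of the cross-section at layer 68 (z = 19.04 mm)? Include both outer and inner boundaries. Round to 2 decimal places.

93.58 mm

At z = 19.04 mm: the cube (footprint 26×17.5) is included at this height (perimeter 87.00 mm); the r=11.5 cylinder at (12.5, 13.5) gives a regular 12-gon of circumradius 11.5 (constant along its height) (perimeter = 2·12·11.500·sin(180°/12) = 71.43 mm); Merging all regions: the regions partially overlap (shared area 286.09 mm²), so the edge portions inside another operand are dropped and the merged outline is re-measured after clipping — boundary = 93.58 mm. Overall, the cross-section is a single solid region. Total boundary length (outer) = 93.58 mm.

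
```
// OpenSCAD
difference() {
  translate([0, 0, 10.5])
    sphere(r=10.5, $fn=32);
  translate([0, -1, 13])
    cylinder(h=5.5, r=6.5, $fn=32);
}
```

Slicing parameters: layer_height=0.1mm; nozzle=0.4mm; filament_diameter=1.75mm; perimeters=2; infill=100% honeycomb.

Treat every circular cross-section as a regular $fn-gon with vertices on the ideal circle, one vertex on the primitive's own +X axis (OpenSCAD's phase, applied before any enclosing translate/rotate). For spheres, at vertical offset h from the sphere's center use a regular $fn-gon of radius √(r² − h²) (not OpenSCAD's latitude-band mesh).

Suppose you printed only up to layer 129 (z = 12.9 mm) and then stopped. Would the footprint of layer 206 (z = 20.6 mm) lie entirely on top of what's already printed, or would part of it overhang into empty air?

entirely on top

Compare the two slices. At z = 12.9: the r=10.5 sphere slices to a regular 32-gon of circumradius 10.222 (√(r²−h²) with h=2.4 from center) (area = (32/2)·10.222²·sin(360°/32) = 326.16 mm²); the cylinder at (0, -1) is not intersected at this z (z outside [13, 18.5]); Taking the first minus the rest: none of the subtracted shapes is present at this height, so the r=10.5 sphere is unchanged — area = 326.16 mm². At z = 20.6: the r=10.5 sphere contributes a regular 32-gon of circumradius √(10.5²−10.1²) = 2.871 (area = (32/2)·2.871²·sin(360°/32) = 25.72 mm²); the cylinder at (0, -1) is absent (z outside [13, 18.5]); Subtracting the remaining from the first: none of the subtracted shapes is present at this height, so the r=10.5 sphere is unchanged — area = 25.72 mm². Checking containment: the cross-section at z = 20.6 is a subset of the cross-section at z = 12.9.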